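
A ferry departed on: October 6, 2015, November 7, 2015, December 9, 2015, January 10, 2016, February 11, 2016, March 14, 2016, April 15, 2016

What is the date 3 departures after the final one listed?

July 20, 2016

The spacing is 32, 32, 32, 32, 32, 32 days — always 32 days.
April 15, 2016 + 32 days = May 17, 2016.
May 17, 2016 + 32 days = June 18, 2016.
June 18, 2016 + 32 days = July 20, 2016.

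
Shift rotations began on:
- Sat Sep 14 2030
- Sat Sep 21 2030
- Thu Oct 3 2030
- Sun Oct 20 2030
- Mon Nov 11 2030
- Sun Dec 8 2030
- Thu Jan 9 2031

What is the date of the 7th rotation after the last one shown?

Thu Jan 8 2032

Intervals are 7, 12, 17, 22, 27, 32 days — an arithmetic progression with common difference 5.
Next gap: 37 days. Thu Jan 9 2031 + 37 days = Sat Feb 15 2031.
Next gap: 42 days. Sat Feb 15 2031 + 42 days = Sat Mar 29 2031.
Next gap: 47 days. Sat Mar 29 2031 + 47 days = Thu May 15 2031.
Next gap: 52 days. Thu May 15 2031 + 52 days = Sun Jul 6 2031.
Next gap: 57 days. Sun Jul 6 2031 + 57 days = Mon Sep 1 2031.
Next gap: 62 days. Mon Sep 1 2031 + 62 days = Sun Nov 2 2031.
Next gap: 67 days. Sun Nov 2 2031 + 67 days = Thu Jan 8 2032.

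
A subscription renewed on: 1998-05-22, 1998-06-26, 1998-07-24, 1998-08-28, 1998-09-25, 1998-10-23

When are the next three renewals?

1998-11-27, 1998-12-25, 1999-01-22

Gaps: 35, 28, 35, 28, 28 days — a mix of 28 and 35. Every date is a Friday.
Each is the 4th Friday of its month.
November 1998 — 4th Friday is 1998-11-27.
4th Friday of December 1998: 1998-12-25.
January 1999 — 4th Friday is 1999-01-22.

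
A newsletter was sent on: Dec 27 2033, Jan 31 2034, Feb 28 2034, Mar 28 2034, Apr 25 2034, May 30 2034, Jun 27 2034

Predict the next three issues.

Jul 25 2034, Aug 29 2034, Sep 26 2034

These are Tuesdays with 35, 28, 28, 28, 35, 28-day gaps.
Each is the final Tuesday of its month — Jan 31 2034 is past the 28th, so '4th Tuesday' doesn't fit.
July 2034 ends with Tuesday Jul 25 2034.
Last Tuesday of August 2034: Aug 29 2034.
Last Tuesday of September 2034: Sep 26 2034.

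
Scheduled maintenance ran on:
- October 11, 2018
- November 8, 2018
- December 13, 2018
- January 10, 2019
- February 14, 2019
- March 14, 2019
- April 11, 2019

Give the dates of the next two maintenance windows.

Gaps: 28, 35, 28, 35, 28, 28 days — a mix of 28 and 35. Every date is a Thursday.
Each is the 2nd Thursday of its month.
May 2019 — 2nd Thursday is May 9, 2019.
2nd Thursday of June 2019: June 13, 2019.

May 9, 2019; June 13, 2019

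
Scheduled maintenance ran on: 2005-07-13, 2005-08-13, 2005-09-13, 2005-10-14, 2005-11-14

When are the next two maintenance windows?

2005-12-15, 2006-01-15

The spacing is 31, 31, 31, 31 days — always 31 days.
2005-11-14 + 31 days = 2005-12-15.
2005-12-15 + 31 days = 2006-01-15.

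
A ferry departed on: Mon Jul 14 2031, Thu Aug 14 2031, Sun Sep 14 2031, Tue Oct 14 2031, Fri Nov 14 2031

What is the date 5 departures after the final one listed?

Wed Apr 14 2032

Each date is the 14th; the gaps (31, 31, 30, 31) track the month lengths.
The rule is the 14th of each month.
December 2031: Sun Dec 14 2031.
Next: January 2032 → Wed Jan 14 2032.
February 2032: Sat Feb 14 2032.
March 2032: Sun Mar 14 2032.
Next: April 2032 → Wed Apr 14 2032.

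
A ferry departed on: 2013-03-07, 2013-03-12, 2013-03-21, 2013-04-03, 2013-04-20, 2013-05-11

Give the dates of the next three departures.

Gaps: 5, 9, 13, 17, 21 days — each gap is 4 larger than the previous one.
Next gap: 25 days. 2013-05-11 + 25 days = 2013-06-05.
Next gap: 29 days. 2013-06-05 + 29 days = 2013-07-04.
Next gap: 33 days. 2013-07-04 + 33 days = 2013-08-06.

2013-06-05, 2013-07-04, 2013-08-06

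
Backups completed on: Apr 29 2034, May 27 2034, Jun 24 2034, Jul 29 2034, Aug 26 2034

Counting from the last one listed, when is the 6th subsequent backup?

These are Saturdays with 28, 28, 35, 28-day gaps.
Each is the final Saturday of its month — Apr 29 2034 is past the 28th, so '4th Saturday' doesn't fit.
September 2034 ends with Saturday Sep 30 2034.
October 2034 ends with Saturday Oct 28 2034.
Last Saturday of November 2034: Nov 25 2034.
Last Saturday of December 2034: Dec 30 2034.
Last Saturday of January 2035: Jan 27 2035.
February 2035 ends with Saturday Feb 24 2035.

Feb 24 2035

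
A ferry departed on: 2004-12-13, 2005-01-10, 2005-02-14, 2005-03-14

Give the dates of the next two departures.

2005-04-11, 2005-05-09

Gaps: 28, 35, 28 days — a mix of 28 and 35. Every date is a Monday.
Each is the 2nd Monday of its month.
2nd Monday of April 2005: 2005-04-11.
May 2005 — 2nd Monday is 2005-05-09.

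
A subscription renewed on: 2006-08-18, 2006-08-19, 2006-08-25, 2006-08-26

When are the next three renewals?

2006-09-01, 2006-09-02, 2006-09-08

Every event lands on a Friday or Saturday (gaps cycle 1, 6, 1).
So the schedule is: every Friday and Saturday.
The following Friday is 2006-09-01.
The following Saturday is 2006-09-02.
The following Friday is 2006-09-08.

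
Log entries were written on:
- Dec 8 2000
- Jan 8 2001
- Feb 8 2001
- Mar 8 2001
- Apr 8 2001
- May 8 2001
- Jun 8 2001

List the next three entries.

Jul 8 2001, Aug 8 2001, Sep 8 2001

Each date is the 8th; the gaps (31, 31, 28, 31, 30, 31) track the month lengths.
The rule is the 8th of each month.
Next: July 2001 → Jul 8 2001.
August 2001: Aug 8 2001.
Next: September 2001 → Sep 8 2001.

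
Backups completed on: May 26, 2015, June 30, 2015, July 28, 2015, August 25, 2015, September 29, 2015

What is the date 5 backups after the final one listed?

February 23, 2016

All Tuesdays; the gaps (35, 28, 28, 35) vary with month length.
This is the last Tuesday of each month.
Last Tuesday of October 2015: October 27, 2015.
November 2015 ends with Tuesday November 24, 2015.
December 2015 ends with Tuesday December 29, 2015.
January 2016 ends with Tuesday January 26, 2016.
February 2016 ends with Tuesday February 23, 2016.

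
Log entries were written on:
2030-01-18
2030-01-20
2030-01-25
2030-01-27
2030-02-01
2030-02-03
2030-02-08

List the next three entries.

The gap pattern 2, 5, 2, 5, 2, 5 repeats every 2 events.
These are the Fridays and Sundays of each week.
The following Sunday is 2030-02-10.
Next Friday: 2030-02-15.
The following Sunday is 2030-02-17.

2030-02-10, 2030-02-15, 2030-02-17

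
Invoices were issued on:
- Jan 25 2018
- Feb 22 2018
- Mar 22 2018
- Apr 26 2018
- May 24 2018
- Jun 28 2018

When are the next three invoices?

Gaps: 28, 28, 35, 28, 35 days — a mix of 28 and 35. Every date is a Thursday.
Each is the 4th Thursday of its month.
4th Thursday of July 2018: Jul 26 2018.
August 2018 — 4th Thursday is Aug 23 2018.
September 2018 — 4th Thursday is Sep 27 2018.

Jul 26 2018, Aug 23 2018, Sep 27 2018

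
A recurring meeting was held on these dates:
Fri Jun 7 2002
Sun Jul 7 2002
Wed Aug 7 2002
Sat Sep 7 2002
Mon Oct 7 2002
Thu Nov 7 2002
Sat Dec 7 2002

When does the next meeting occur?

Gaps: 30, 31, 31, 30, 31, 30 days — not constant. Every event is on the 7th of the month.
Pattern: the 7th of each month.
Next: January 2003 → Tue Jan 7 2003.

Tue Jan 7 2003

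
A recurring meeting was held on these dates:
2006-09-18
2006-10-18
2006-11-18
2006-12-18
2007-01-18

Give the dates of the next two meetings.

The day-of-month is always 18 (30, 31, 30, 31 days between events).
So this recurs on the 18th of each month.
Next: February 2007 → 2007-02-18.
March 2007: 2007-03-18.

2007-02-18, 2007-03-18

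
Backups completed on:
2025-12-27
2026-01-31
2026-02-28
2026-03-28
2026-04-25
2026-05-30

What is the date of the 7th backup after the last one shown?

2026-12-26

All Saturdays; the gaps (35, 28, 28, 28, 35) vary with month length.
This is the last Saturday of each month.
Last Saturday of June 2026: 2026-06-27.
Last Saturday of July 2026: 2026-07-25.
August 2026 ends with Saturday 2026-08-29.
September 2026 ends with Saturday 2026-09-26.
Last Saturday of October 2026: 2026-10-31.
November 2026 ends with Saturday 2026-11-28.
Last Saturday of December 2026: 2026-12-26.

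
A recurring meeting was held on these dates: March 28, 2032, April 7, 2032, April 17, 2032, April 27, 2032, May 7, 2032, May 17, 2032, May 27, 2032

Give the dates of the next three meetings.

Gaps between consecutive events: 10, 10, 10, 10, 10, 10 days — a constant 10-day interval.
May 27, 2032 + 10 days = June 6, 2032.
June 6, 2032 + 10 days = June 16, 2032.
June 16, 2032 + 10 days = June 26, 2032.

June 6, 2032; June 16, 2032; June 26, 2032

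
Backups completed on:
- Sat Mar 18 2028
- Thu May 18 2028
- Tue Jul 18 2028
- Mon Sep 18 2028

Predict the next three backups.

Each date is the 18th; the gaps (61, 61, 62) track the month lengths.
The rule is the 18th of every 2 months.
November 2028: Sat Nov 18 2028.
Next: January 2029 → Thu Jan 18 2029.
Next: March 2029 → Sun Mar 18 2029.

Sat Nov 18 2028, Thu Jan 18 2029, Sun Mar 18 2029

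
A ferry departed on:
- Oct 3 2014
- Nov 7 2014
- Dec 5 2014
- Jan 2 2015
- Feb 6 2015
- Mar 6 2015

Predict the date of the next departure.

Gaps: 35, 28, 28, 35, 28 days — a mix of 28 and 35. Every date is a Friday.
Each is the 1st Friday of its month.
1st Friday of April 2015: Apr 3 2015.

Apr 3 2015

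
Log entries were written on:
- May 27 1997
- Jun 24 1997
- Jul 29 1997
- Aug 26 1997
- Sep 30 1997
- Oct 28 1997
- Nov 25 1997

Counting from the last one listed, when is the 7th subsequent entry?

Every date is a Tuesday; gaps 28, 35, 28, 35, 28, 28 days.
Each is the last Tuesday of its month (at least one falls on the 29th or later, ruling out '4th Tuesday').
Last Tuesday of December 1997: Dec 30 1997.
January 1998 ends with Tuesday Jan 27 1998.
Last Tuesday of February 1998: Feb 24 1998.
March 1998 ends with Tuesday Mar 31 1998.
Last Tuesday of April 1998: Apr 28 1998.
Last Tuesday of May 1998: May 26 1998.
June 1998 ends with Tuesday Jun 30 1998.

Jun 30 1998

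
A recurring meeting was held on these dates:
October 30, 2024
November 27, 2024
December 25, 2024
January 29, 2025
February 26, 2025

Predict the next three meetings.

These are Wednesdays with 28, 28, 35, 28-day gaps.
Each is the final Wednesday of its month — October 30, 2024 is past the 28th, so '4th Wednesday' doesn't fit.
Last Wednesday of March 2025: March 26, 2025.
April 2025 ends with Wednesday April 30, 2025.
May 2025 ends with Wednesday May 28, 2025.

March 26, 2025; April 30, 2025; May 28, 2025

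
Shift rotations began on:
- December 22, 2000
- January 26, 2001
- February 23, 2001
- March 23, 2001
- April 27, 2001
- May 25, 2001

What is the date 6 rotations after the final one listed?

November 23, 2001

Gaps: 35, 28, 28, 35, 28 days — a mix of 28 and 35. Every date is a Friday.
Each is the 4th Friday of its month.
4th Friday of June 2001: June 22, 2001.
July 2001 — 4th Friday is July 27, 2001.
4th Friday of August 2001: August 24, 2001.
4th Friday of September 2001: September 28, 2001.
4th Friday of October 2001: October 26, 2001.
November 2001 — 4th Friday is November 23, 2001.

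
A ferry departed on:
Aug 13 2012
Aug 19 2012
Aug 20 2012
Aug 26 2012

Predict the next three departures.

Every event lands on a Monday or Sunday (gaps cycle 6, 1, 6).
So the schedule is: every Monday and Sunday.
Next Monday: Aug 27 2012.
The following Sunday is Sep 2 2012.
Next Monday: Sep 3 2012.

Aug 27 2012, Sep 2 2012, Sep 3 2012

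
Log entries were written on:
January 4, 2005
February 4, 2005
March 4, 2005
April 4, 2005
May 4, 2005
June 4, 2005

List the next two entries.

July 4, 2005; August 4, 2005

Gaps: 31, 28, 31, 30, 31 days — not constant. Every event is on the 4th of the month.
Pattern: the 4th of each month.
July 2005: July 4, 2005.
Next: August 2005 → August 4, 2005.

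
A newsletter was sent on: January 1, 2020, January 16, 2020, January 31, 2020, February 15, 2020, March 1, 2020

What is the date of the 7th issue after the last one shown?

June 14, 2020

Every event comes 15 days after the last (15, 15, 15, 15).
March 1, 2020 + 15 days = March 16, 2020.
March 16, 2020 + 15 days = March 31, 2020.
March 31, 2020 + 15 days = April 15, 2020.
April 15, 2020 + 15 days = April 30, 2020.
April 30, 2020 + 15 days = May 15, 2020.
May 15, 2020 + 15 days = May 30, 2020.
May 30, 2020 + 15 days = June 14, 2020.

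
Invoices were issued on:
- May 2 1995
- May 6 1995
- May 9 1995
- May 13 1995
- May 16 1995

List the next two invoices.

Every event lands on a Tuesday or Saturday (gaps cycle 4, 3, 4, 3).
So the schedule is: every Tuesday and Saturday.
The following Saturday is May 20 1995.
The following Tuesday is May 23 1995.

May 20 1995, May 23 1995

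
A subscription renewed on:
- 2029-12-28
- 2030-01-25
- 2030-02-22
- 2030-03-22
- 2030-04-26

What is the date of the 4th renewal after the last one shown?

All dates are Fridays, 28, 28, 28, 35 days apart.
Specifically, the 4th Friday of each month.
4th Friday of May 2030: 2030-05-24.
June 2030 — 4th Friday is 2030-06-28.
4th Friday of July 2030: 2030-07-26.
4th Friday of August 2030: 2030-08-23.

2030-08-23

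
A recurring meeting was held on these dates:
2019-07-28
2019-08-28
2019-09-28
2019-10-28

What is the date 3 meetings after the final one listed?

Each date is the 28th; the gaps (31, 31, 30) track the month lengths.
The rule is the 28th of each month.
November 2019: 2019-11-28.
December 2019: 2019-12-28.
Next: January 2020 → 2020-01-28.

2020-01-28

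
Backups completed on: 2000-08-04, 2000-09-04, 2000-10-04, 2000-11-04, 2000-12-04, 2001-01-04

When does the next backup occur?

The day-of-month is always 4 (31, 30, 31, 30, 31 days between events).
So this recurs on the 4th of each month.
Next: February 2001 → 2001-02-04.

2001-02-04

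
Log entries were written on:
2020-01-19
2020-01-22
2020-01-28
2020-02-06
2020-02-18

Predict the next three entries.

2020-03-04, 2020-03-22, 2020-04-12

Intervals are 3, 6, 9, 12 days — an arithmetic progression with common difference 3.
Next gap: 15 days. 2020-02-18 + 15 days = 2020-03-04.
Next gap: 18 days. 2020-03-04 + 18 days = 2020-03-22.
Next gap: 21 days. 2020-03-22 + 21 days = 2020-04-12.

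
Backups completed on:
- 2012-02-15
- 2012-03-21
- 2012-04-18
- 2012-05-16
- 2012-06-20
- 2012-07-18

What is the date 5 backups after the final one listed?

These are Wednesdays at 28- or 35-day spacing (35, 28, 28, 35, 28).
The pattern: 3rd Wednesday of the month.
3rd Wednesday of August 2012: 2012-08-15.
September 2012 — 3rd Wednesday is 2012-09-19.
3rd Wednesday of October 2012: 2012-10-17.
November 2012 — 3rd Wednesday is 2012-11-21.
3rd Wednesday of December 2012: 2012-12-19.

2012-12-19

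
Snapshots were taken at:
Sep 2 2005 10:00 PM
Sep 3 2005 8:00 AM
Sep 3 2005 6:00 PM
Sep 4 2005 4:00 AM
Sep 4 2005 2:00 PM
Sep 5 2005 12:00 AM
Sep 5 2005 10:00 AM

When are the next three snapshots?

Gaps: 10, 10, 10, 10, 10, 10 hours — each event is 10 hours after the previous one.
Sep 5 2005 10:00 AM + 10 h = Sep 5 2005 8:00 PM.
Sep 5 2005 8:00 PM + 10 h = Sep 6 2005 6:00 AM.
Sep 6 2005 6:00 AM + 10 h = Sep 6 2005 4:00 PM.

Sep 5 2005 8:00 PM, Sep 6 2005 6:00 AM, Sep 6 2005 4:00 PM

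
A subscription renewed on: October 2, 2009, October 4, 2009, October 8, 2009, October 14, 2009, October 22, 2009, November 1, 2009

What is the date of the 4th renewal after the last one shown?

The spacing grows by 2 each time: 2, 4, 6, 8, 10 days.
Next gap: 12 days. November 1, 2009 + 12 days = November 13, 2009.
Next gap: 14 days. November 13, 2009 + 14 days = November 27, 2009.
Next gap: 16 days. November 27, 2009 + 16 days = December 13, 2009.
Next gap: 18 days. December 13, 2009 + 18 days = December 31, 2009.

December 31, 2009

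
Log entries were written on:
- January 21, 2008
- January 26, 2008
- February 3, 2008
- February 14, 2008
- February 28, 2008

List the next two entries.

March 16, 2008; April 5, 2008

The spacing grows by 3 each time: 5, 8, 11, 14 days.
Next gap: 17 days. February 28, 2008 + 17 days = March 16, 2008.
Next gap: 20 days. March 16, 2008 + 20 days = April 5, 2008.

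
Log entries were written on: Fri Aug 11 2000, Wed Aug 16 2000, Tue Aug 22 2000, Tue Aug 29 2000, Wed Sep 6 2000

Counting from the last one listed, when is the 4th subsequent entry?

Wed Oct 18 2000

Gaps: 5, 6, 7, 8 days — each gap is 1 larger than the previous one.
Next gap: 9 days. Wed Sep 6 2000 + 9 days = Fri Sep 15 2000.
Next gap: 10 days. Fri Sep 15 2000 + 10 days = Mon Sep 25 2000.
Next gap: 11 days. Mon Sep 25 2000 + 11 days = Fri Oct 6 2000.
Next gap: 12 days. Fri Oct 6 2000 + 12 days = Wed Oct 18 2000.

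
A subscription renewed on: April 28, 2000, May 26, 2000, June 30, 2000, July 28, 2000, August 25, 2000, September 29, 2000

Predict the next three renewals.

October 27, 2000; November 24, 2000; December 29, 2000

These are Fridays with 28, 35, 28, 28, 35-day gaps.
Each is the final Friday of its month — June 30, 2000 is past the 28th, so '4th Friday' doesn't fit.
October 2000 ends with Friday October 27, 2000.
November 2000 ends with Friday November 24, 2000.
Last Friday of December 2000: December 29, 2000.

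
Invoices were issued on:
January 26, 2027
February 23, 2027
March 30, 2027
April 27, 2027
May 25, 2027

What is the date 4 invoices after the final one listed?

September 28, 2027

These are Tuesdays with 28, 35, 28, 28-day gaps.
Each is the final Tuesday of its month — March 30, 2027 is past the 28th, so '4th Tuesday' doesn't fit.
Last Tuesday of June 2027: June 29, 2027.
July 2027 ends with Tuesday July 27, 2027.
Last Tuesday of August 2027: August 31, 2027.
September 2027 ends with Tuesday September 28, 2027.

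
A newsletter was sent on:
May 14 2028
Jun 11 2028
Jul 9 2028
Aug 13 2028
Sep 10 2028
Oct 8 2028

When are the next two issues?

Nov 12 2028, Dec 10 2028

Gaps: 28, 28, 35, 28, 28 days — a mix of 28 and 35. Every date is a Sunday.
Each is the 2nd Sunday of its month.
November 2028 — 2nd Sunday is Nov 12 2028.
December 2028 — 2nd Sunday is Dec 10 2028.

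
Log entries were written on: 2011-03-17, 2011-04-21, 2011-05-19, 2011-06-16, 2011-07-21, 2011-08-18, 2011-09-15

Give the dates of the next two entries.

Gaps: 35, 28, 28, 35, 28, 28 days — a mix of 28 and 35. Every date is a Thursday.
Each is the 3rd Thursday of its month.
October 2011 — 3rd Thursday is 2011-10-20.
3rd Thursday of November 2011: 2011-11-17.

2011-10-20, 2011-11-17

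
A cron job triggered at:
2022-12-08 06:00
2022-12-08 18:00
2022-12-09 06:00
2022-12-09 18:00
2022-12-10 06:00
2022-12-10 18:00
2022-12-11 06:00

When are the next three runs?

2022-12-11 18:00, 2022-12-12 06:00, 2022-12-12 18:00

The interval is a steady 12 hours (12, 12, 12, 12, 12, 12).
2022-12-11 06:00 + 12 h = 2022-12-11 18:00.
2022-12-11 18:00 + 12 h = 2022-12-12 06:00.
2022-12-12 06:00 + 12 h = 2022-12-12 18:00.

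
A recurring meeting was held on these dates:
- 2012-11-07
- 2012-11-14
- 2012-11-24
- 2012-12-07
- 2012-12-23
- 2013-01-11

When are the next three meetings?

The spacing grows by 3 each time: 7, 10, 13, 16, 19 days.
Next gap: 22 days. 2013-01-11 + 22 days = 2013-02-02.
Next gap: 25 days. 2013-02-02 + 25 days = 2013-02-27.
Next gap: 28 days. 2013-02-27 + 28 days = 2013-03-27.

2013-02-02, 2013-02-27, 2013-03-27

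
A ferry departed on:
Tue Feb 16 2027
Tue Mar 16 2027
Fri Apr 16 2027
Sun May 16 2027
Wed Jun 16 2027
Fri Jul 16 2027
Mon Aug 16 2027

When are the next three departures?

Thu Sep 16 2027, Sat Oct 16 2027, Tue Nov 16 2027

Gaps: 28, 31, 30, 31, 30, 31 days — not constant. Every event is on the 16th of the month.
Pattern: the 16th of each month.
September 2027: Thu Sep 16 2027.
Next: October 2027 → Sat Oct 16 2027.
Next: November 2027 → Tue Nov 16 2027.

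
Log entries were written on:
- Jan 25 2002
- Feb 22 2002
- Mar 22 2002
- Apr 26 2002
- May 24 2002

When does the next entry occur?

Jun 28 2002

Gaps: 28, 28, 35, 28 days — a mix of 28 and 35. Every date is a Friday.
Each is the 4th Friday of its month.
4th Friday of June 2002: Jun 28 2002.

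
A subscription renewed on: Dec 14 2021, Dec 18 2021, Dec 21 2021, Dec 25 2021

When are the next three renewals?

Dec 28 2021, Jan 1 2022, Jan 4 2022

Gaps: 4, 3, 4 days — not constant, but cyclic with period 2.
The events fall on every Tuesday and Saturday.
The following Tuesday is Dec 28 2021.
Next Saturday: Jan 1 2022.
The following Tuesday is Jan 4 2022.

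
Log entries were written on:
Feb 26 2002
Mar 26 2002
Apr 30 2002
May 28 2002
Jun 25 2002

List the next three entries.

Jul 30 2002, Aug 27 2002, Sep 24 2002

Every date is a Tuesday; gaps 28, 35, 28, 28 days.
Each is the last Tuesday of its month (at least one falls on the 29th or later, ruling out '4th Tuesday').
July 2002 ends with Tuesday Jul 30 2002.
Last Tuesday of August 2002: Aug 27 2002.
Last Tuesday of September 2002: Sep 24 2002.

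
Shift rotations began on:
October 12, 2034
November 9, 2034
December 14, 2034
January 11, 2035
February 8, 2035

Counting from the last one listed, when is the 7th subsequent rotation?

September 13, 2035

Gaps: 28, 35, 28, 28 days — a mix of 28 and 35. Every date is a Thursday.
Each is the 2nd Thursday of its month.
2nd Thursday of March 2035: March 8, 2035.
April 2035 — 2nd Thursday is April 12, 2035.
2nd Thursday of May 2035: May 10, 2035.
June 2035 — 2nd Thursday is June 14, 2035.
July 2035 — 2nd Thursday is July 12, 2035.
2nd Thursday of August 2035: August 9, 2035.
September 2035 — 2nd Thursday is September 13, 2035.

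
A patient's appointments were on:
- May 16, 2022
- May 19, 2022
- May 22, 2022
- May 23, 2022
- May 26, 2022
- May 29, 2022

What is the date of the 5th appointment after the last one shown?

Every event lands on a Monday or Thursday or Sunday (gaps cycle 3, 3, 1, 3, 3).
So the schedule is: every Monday, Thursday and Sunday.
The following Monday is May 30, 2022.
The following Thursday is June 2, 2022.
Next Sunday: June 5, 2022.
Next Monday: June 6, 2022.
Next Thursday: June 9, 2022.

June 9, 2022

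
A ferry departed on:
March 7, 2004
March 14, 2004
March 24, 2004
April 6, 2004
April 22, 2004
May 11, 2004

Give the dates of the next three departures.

The spacing grows by 3 each time: 7, 10, 13, 16, 19 days.
Next gap: 22 days. May 11, 2004 + 22 days = June 2, 2004.
Next gap: 25 days. June 2, 2004 + 25 days = June 27, 2004.
Next gap: 28 days. June 27, 2004 + 28 days = July 25, 2004.

June 2, 2004; June 27, 2004; July 25, 2004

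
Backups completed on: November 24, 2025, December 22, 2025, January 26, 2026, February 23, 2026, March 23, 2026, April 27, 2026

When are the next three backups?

These are Mondays at 28- or 35-day spacing (28, 35, 28, 28, 35).
The pattern: 4th Monday of the month.
4th Monday of May 2026: May 25, 2026.
June 2026 — 4th Monday is June 22, 2026.
July 2026 — 4th Monday is July 27, 2026.

May 25, 2026; June 22, 2026; July 27, 2026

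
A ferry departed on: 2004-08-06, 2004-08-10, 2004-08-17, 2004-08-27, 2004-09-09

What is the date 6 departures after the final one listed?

2005-01-28

Intervals are 4, 7, 10, 13 days — an arithmetic progression with common difference 3.
Next gap: 16 days. 2004-09-09 + 16 days = 2004-09-25.
Next gap: 19 days. 2004-09-25 + 19 days = 2004-10-14.
Next gap: 22 days. 2004-10-14 + 22 days = 2004-11-05.
Next gap: 25 days. 2004-11-05 + 25 days = 2004-11-30.
Next gap: 28 days. 2004-11-30 + 28 days = 2004-12-28.
Next gap: 31 days. 2004-12-28 + 31 days = 2005-01-28.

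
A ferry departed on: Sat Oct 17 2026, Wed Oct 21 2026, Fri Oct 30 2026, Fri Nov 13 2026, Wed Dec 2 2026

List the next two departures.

The spacing grows by 5 each time: 4, 9, 14, 19 days.
Next gap: 24 days. Wed Dec 2 2026 + 24 days = Sat Dec 26 2026.
Next gap: 29 days. Sat Dec 26 2026 + 29 days = Sun Jan 24 2027.

Sat Dec 26 2026, Sun Jan 24 2027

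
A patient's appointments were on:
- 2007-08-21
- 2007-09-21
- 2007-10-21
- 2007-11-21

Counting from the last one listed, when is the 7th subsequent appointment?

2008-06-21

The day-of-month is always 21 (31, 30, 31 days between events).
So this recurs on the 21st of each month.
December 2007: 2007-12-21.
Next: January 2008 → 2008-01-21.
February 2008: 2008-02-21.
Next: March 2008 → 2008-03-21.
April 2008: 2008-04-21.
Next: May 2008 → 2008-05-21.
Next: June 2008 → 2008-06-21.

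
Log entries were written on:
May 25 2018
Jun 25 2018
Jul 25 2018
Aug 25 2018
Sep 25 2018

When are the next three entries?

Gaps: 31, 30, 31, 31 days — not constant. Every event is on the 25th of the month.
Pattern: the 25th of each month.
Next: October 2018 → Oct 25 2018.
Next: November 2018 → Nov 25 2018.
December 2018: Dec 25 2018.

Oct 25 2018, Nov 25 2018, Dec 25 2018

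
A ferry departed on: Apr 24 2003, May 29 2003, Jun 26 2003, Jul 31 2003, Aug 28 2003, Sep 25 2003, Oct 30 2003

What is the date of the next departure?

Nov 27 2003

These are Thursdays with 35, 28, 35, 28, 28, 35-day gaps.
Each is the final Thursday of its month — May 29 2003 is past the 28th, so '4th Thursday' doesn't fit.
November 2003 ends with Thursday Nov 27 2003.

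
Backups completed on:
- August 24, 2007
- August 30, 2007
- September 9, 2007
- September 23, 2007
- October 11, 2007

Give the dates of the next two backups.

Intervals are 6, 10, 14, 18 days — an arithmetic progression with common difference 4.
Next gap: 22 days. October 11, 2007 + 22 days = November 2, 2007.
Next gap: 26 days. November 2, 2007 + 26 days = November 28, 2007.

November 2, 2007; November 28, 2007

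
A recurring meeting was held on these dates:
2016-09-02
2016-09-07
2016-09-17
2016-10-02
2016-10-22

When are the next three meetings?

The spacing grows by 5 each time: 5, 10, 15, 20 days.
Next gap: 25 days. 2016-10-22 + 25 days = 2016-11-16.
Next gap: 30 days. 2016-11-16 + 30 days = 2016-12-16.
Next gap: 35 days. 2016-12-16 + 35 days = 2017-01-20.

2016-11-16, 2016-12-16, 2017-01-20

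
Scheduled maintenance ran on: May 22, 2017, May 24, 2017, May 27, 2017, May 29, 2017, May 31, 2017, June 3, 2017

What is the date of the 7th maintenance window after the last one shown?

June 19, 2017

Every event lands on a Monday or Wednesday or Saturday (gaps cycle 2, 3, 2, 2, 3).
So the schedule is: every Monday, Wednesday and Saturday.
Next Monday: June 5, 2017.
Next Wednesday: June 7, 2017.
The following Saturday is June 10, 2017.
The following Monday is June 12, 2017.
Next Wednesday: June 14, 2017.
Next Saturday: June 17, 2017.
Next Monday: June 19, 2017.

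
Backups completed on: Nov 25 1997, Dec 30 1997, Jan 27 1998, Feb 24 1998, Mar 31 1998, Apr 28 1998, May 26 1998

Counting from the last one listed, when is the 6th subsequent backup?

These are Tuesdays with 35, 28, 28, 35, 28, 28-day gaps.
Each is the final Tuesday of its month — Dec 30 1997 is past the 28th, so '4th Tuesday' doesn't fit.
Last Tuesday of June 1998: Jun 30 1998.
July 1998 ends with Tuesday Jul 28 1998.
Last Tuesday of August 1998: Aug 25 1998.
Last Tuesday of September 1998: Sep 29 1998.
Last Tuesday of October 1998: Oct 27 1998.
November 1998 ends with Tuesday Nov 24 1998.

Nov 24 1998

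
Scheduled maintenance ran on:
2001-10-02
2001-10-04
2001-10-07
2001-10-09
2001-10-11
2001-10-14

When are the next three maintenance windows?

2001-10-16, 2001-10-18, 2001-10-21

Every event lands on a Tuesday or Thursday or Sunday (gaps cycle 2, 3, 2, 2, 3).
So the schedule is: every Tuesday, Thursday and Sunday.
The following Tuesday is 2001-10-16.
The following Thursday is 2001-10-18.
Next Sunday: 2001-10-21.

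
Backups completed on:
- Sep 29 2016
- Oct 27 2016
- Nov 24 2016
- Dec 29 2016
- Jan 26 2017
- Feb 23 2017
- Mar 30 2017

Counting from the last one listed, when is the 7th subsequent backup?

Oct 26 2017

All Thursdays; the gaps (28, 28, 35, 28, 28, 35) vary with month length.
This is the last Thursday of each month.
Last Thursday of April 2017: Apr 27 2017.
May 2017 ends with Thursday May 25 2017.
June 2017 ends with Thursday Jun 29 2017.
July 2017 ends with Thursday Jul 27 2017.
Last Thursday of August 2017: Aug 31 2017.
Last Thursday of September 2017: Sep 28 2017.
October 2017 ends with Thursday Oct 26 2017.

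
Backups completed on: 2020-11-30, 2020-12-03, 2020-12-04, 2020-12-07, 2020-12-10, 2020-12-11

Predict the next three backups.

Every event lands on a Monday or Thursday or Friday (gaps cycle 3, 1, 3, 3, 1).
So the schedule is: every Monday, Thursday and Friday.
Next Monday: 2020-12-14.
Next Thursday: 2020-12-17.
The following Friday is 2020-12-18.

2020-12-14, 2020-12-17, 2020-12-18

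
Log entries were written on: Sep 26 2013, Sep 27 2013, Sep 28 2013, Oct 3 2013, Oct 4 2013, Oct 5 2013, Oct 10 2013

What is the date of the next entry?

Every event lands on a Thursday or Friday or Saturday (gaps cycle 1, 1, 5, 1, 1, 5).
So the schedule is: every Thursday, Friday and Saturday.
The following Friday is Oct 11 2013.

Oct 11 2013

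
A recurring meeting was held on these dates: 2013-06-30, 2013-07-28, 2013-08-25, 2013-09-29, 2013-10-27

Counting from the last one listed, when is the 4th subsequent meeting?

These are Sundays with 28, 28, 35, 28-day gaps.
Each is the final Sunday of its month — 2013-06-30 is past the 28th, so '4th Sunday' doesn't fit.
Last Sunday of November 2013: 2013-11-24.
December 2013 ends with Sunday 2013-12-29.
Last Sunday of January 2014: 2014-01-26.
February 2014 ends with Sunday 2014-02-23.

2014-02-23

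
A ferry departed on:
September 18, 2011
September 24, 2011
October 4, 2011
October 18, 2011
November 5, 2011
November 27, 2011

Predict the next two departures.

December 23, 2011; January 22, 2012

Intervals are 6, 10, 14, 18, 22 days — an arithmetic progression with common difference 4.
Next gap: 26 days. November 27, 2011 + 26 days = December 23, 2011.
Next gap: 30 days. December 23, 2011 + 30 days = January 22, 2012.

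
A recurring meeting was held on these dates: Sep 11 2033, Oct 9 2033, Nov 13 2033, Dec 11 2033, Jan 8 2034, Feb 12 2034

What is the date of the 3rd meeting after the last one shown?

May 14 2034

All dates are Sundays, 28, 35, 28, 28, 35 days apart.
Specifically, the 2nd Sunday of each month.
March 2034 — 2nd Sunday is Mar 12 2034.
April 2034 — 2nd Sunday is Apr 9 2034.
2nd Sunday of May 2034: May 14 2034.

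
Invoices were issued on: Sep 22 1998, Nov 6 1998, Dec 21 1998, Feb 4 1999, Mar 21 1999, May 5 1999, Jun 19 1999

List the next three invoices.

Gaps between consecutive events: 45, 45, 45, 45, 45, 45 days — a constant 45-day interval.
Jun 19 1999 + 45 days = Aug 3 1999.
Aug 3 1999 + 45 days = Sep 17 1999.
Sep 17 1999 + 45 days = Nov 1 1999.

Aug 3 1999, Sep 17 1999, Nov 1 1999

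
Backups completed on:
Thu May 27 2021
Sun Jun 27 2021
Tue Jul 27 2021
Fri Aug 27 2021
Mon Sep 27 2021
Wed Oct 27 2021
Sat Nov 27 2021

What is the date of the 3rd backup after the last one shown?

Sun Feb 27 2022

Each date is the 27th; the gaps (31, 30, 31, 31, 30, 31) track the month lengths.
The rule is the 27th of each month.
December 2021: Mon Dec 27 2021.
January 2022: Thu Jan 27 2022.
February 2022: Sun Feb 27 2022.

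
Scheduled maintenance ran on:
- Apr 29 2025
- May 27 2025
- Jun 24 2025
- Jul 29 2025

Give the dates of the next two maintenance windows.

Aug 26 2025, Sep 30 2025

Every date is a Tuesday; gaps 28, 28, 35 days.
Each is the last Tuesday of its month (at least one falls on the 29th or later, ruling out '4th Tuesday').
Last Tuesday of August 2025: Aug 26 2025.
September 2025 ends with Tuesday Sep 30 2025.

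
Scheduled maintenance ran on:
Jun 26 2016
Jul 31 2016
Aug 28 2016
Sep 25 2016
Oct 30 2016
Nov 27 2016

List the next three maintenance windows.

All Sundays; the gaps (35, 28, 28, 35, 28) vary with month length.
This is the last Sunday of each month.
December 2016 ends with Sunday Dec 25 2016.
Last Sunday of January 2017: Jan 29 2017.
February 2017 ends with Sunday Feb 26 2017.

Dec 25 2016, Jan 29 2017, Feb 26 2017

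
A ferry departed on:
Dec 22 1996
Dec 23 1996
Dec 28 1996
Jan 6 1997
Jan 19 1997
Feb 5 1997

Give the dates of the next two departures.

The spacing grows by 4 each time: 1, 5, 9, 13, 17 days.
Next gap: 21 days. Feb 5 1997 + 21 days = Feb 26 1997.
Next gap: 25 days. Feb 26 1997 + 25 days = Mar 23 1997.

Feb 26 1997, Mar 23 1997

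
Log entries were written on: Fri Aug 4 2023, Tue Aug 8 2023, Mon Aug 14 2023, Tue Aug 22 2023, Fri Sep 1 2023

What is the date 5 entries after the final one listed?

The spacing grows by 2 each time: 4, 6, 8, 10 days.
Next gap: 12 days. Fri Sep 1 2023 + 12 days = Wed Sep 13 2023.
Next gap: 14 days. Wed Sep 13 2023 + 14 days = Wed Sep 27 2023.
Next gap: 16 days. Wed Sep 27 2023 + 16 days = Fri Oct 13 2023.
Next gap: 18 days. Fri Oct 13 2023 + 18 days = Tue Oct 31 2023.
Next gap: 20 days. Tue Oct 31 2023 + 20 days = Mon Nov 20 2023.

Mon Nov 20 2023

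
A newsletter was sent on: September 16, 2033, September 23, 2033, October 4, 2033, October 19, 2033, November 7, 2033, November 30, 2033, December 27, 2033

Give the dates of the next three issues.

January 27, 2034; March 3, 2034; April 11, 2034

Gaps: 7, 11, 15, 19, 23, 27 days — each gap is 4 larger than the previous one.
Next gap: 31 days. December 27, 2033 + 31 days = January 27, 2034.
Next gap: 35 days. January 27, 2034 + 35 days = March 3, 2034.
Next gap: 39 days. March 3, 2034 + 39 days = April 11, 2034.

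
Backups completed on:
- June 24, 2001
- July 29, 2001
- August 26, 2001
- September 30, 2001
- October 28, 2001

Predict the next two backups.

These are Sundays with 35, 28, 35, 28-day gaps.
Each is the final Sunday of its month — July 29, 2001 is past the 28th, so '4th Sunday' doesn't fit.
November 2001 ends with Sunday November 25, 2001.
Last Sunday of December 2001: December 30, 2001.

November 25, 2001; December 30, 2001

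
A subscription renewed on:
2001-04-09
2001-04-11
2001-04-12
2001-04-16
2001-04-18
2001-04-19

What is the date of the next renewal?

2001-04-23

The gap pattern 2, 1, 4, 2, 1 repeats every 3 events.
These are the Mondays, Wednesdays and Thursdays of each week.
The following Monday is 2001-04-23.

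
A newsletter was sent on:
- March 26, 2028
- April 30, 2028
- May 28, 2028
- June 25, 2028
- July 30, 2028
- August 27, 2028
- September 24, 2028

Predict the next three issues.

October 29, 2028; November 26, 2028; December 31, 2028

All Sundays; the gaps (35, 28, 28, 35, 28, 28) vary with month length.
This is the last Sunday of each month.
October 2028 ends with Sunday October 29, 2028.
November 2028 ends with Sunday November 26, 2028.
December 2028 ends with Sunday December 31, 2028.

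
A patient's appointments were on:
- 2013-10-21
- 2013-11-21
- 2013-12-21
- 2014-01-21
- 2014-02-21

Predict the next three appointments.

Gaps: 31, 30, 31, 31 days — not constant. Every event is on the 21st of the month.
Pattern: the 21st of each month.
March 2014: 2014-03-21.
April 2014: 2014-04-21.
May 2014: 2014-05-21.

2014-03-21, 2014-04-21, 2014-05-21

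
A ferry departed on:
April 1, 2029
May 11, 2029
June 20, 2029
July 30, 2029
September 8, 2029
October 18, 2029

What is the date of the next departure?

Gaps between consecutive events: 40, 40, 40, 40, 40 days — a constant 40-day interval.
October 18, 2029 + 40 days = November 27, 2029.

November 27, 2029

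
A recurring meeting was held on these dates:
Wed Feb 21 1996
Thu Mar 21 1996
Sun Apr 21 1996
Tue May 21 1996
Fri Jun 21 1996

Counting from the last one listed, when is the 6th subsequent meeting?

The day-of-month is always 21 (29, 31, 30, 31 days between events).
So this recurs on the 21st of each month.
Next: July 1996 → Sun Jul 21 1996.
Next: August 1996 → Wed Aug 21 1996.
September 1996: Sat Sep 21 1996.
October 1996: Mon Oct 21 1996.
November 1996: Thu Nov 21 1996.
December 1996: Sat Dec 21 1996.

Sat Dec 21 1996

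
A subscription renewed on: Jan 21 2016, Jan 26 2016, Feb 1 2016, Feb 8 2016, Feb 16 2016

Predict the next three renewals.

Gaps: 5, 6, 7, 8 days — each gap is 1 larger than the previous one.
Next gap: 9 days. Feb 16 2016 + 9 days = Feb 25 2016.
Next gap: 10 days. Feb 25 2016 + 10 days = Mar 6 2016.
Next gap: 11 days. Mar 6 2016 + 11 days = Mar 17 2016.

Feb 25 2016, Mar 6 2016, Mar 17 2016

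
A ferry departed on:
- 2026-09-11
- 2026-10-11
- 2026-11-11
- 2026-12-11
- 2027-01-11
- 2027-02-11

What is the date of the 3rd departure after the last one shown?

2027-05-11

Each date is the 11th; the gaps (30, 31, 30, 31, 31) track the month lengths.
The rule is the 11th of each month.
Next: March 2027 → 2027-03-11.
April 2027: 2027-04-11.
May 2027: 2027-05-11.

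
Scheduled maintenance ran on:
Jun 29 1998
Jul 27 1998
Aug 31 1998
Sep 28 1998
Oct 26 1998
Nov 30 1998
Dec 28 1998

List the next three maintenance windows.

These are Mondays with 28, 35, 28, 28, 35, 28-day gaps.
Each is the final Monday of its month — Jun 29 1998 is past the 28th, so '4th Monday' doesn't fit.
Last Monday of January 1999: Jan 25 1999.
Last Monday of February 1999: Feb 22 1999.
March 1999 ends with Monday Mar 29 1999.

Jan 25 1999, Feb 22 1999, Mar 29 1999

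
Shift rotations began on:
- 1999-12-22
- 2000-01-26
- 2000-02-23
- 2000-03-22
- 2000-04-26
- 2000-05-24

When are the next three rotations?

2000-06-28, 2000-07-26, 2000-08-23

These are Wednesdays at 28- or 35-day spacing (35, 28, 28, 35, 28).
The pattern: 4th Wednesday of the month.
June 2000 — 4th Wednesday is 2000-06-28.
4th Wednesday of July 2000: 2000-07-26.
August 2000 — 4th Wednesday is 2000-08-23.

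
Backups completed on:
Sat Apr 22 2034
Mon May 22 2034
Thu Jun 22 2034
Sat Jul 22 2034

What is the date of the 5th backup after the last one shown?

The day-of-month is always 22 (30, 31, 30 days between events).
So this recurs on the 22nd of each month.
Next: August 2034 → Tue Aug 22 2034.
September 2034: Fri Sep 22 2034.
Next: October 2034 → Sun Oct 22 2034.
November 2034: Wed Nov 22 2034.
Next: December 2034 → Fri Dec 22 2034.

Fri Dec 22 2034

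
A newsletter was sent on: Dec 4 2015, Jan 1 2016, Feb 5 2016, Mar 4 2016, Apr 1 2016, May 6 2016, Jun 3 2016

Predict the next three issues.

These are Fridays at 28- or 35-day spacing (28, 35, 28, 28, 35, 28).
The pattern: 1st Friday of the month.
July 2016 — 1st Friday is Jul 1 2016.
1st Friday of August 2016: Aug 5 2016.
1st Friday of September 2016: Sep 2 2016.

Jul 1 2016, Aug 5 2016, Sep 2 2016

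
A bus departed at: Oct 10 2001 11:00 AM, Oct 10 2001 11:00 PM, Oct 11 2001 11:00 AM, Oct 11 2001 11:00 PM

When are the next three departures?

Spacing: 12, 12, 12 h — constant 12 h.
Oct 11 2001 11:00 PM + 12 h = Oct 12 2001 11:00 AM.
Oct 12 2001 11:00 AM + 12 h = Oct 12 2001 11:00 PM.
Oct 12 2001 11:00 PM + 12 h = Oct 13 2001 11:00 AM.

Oct 12 2001 11:00 AM, Oct 12 2001 11:00 PM, Oct 13 2001 11:00 AM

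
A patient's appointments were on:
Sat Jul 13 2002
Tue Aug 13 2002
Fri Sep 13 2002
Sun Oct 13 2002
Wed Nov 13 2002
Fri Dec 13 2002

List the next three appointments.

The day-of-month is always 13 (31, 31, 30, 31, 30 days between events).
So this recurs on the 13th of each month.
Next: January 2003 → Mon Jan 13 2003.
Next: February 2003 → Thu Feb 13 2003.
Next: March 2003 → Thu Mar 13 2003.

Mon Jan 13 2003, Thu Feb 13 2003, Thu Mar 13 2003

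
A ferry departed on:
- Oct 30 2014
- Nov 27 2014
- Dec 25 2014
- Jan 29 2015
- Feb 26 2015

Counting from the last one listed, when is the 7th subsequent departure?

These are Thursdays with 28, 28, 35, 28-day gaps.
Each is the final Thursday of its month — Oct 30 2014 is past the 28th, so '4th Thursday' doesn't fit.
Last Thursday of March 2015: Mar 26 2015.
Last Thursday of April 2015: Apr 30 2015.
May 2015 ends with Thursday May 28 2015.
June 2015 ends with Thursday Jun 25 2015.
July 2015 ends with Thursday Jul 30 2015.
August 2015 ends with Thursday Aug 27 2015.
Last Thursday of September 2015: Sep 24 2015.

Sep 24 2015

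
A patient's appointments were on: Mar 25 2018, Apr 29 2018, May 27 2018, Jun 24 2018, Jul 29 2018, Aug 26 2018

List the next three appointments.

Sep 30 2018, Oct 28 2018, Nov 25 2018

All Sundays; the gaps (35, 28, 28, 35, 28) vary with month length.
This is the last Sunday of each month.
September 2018 ends with Sunday Sep 30 2018.
October 2018 ends with Sunday Oct 28 2018.
November 2018 ends with Sunday Nov 25 2018.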